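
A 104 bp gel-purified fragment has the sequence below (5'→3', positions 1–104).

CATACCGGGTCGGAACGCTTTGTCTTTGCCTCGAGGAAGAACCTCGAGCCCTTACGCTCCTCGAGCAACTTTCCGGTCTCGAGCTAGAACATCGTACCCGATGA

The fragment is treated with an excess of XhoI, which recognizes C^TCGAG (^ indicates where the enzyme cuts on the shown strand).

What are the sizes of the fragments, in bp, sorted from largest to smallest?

30, 26, 18, 17, 13 bp

XhoI sites (CTCGAG) start at positions 30, 43, 60, 78.
XhoI cuts after the first base of each site, so after positions 30, 43, 60, 78.
Linear molecule, 4 cuts → 5 fragments:
  1–30 → 30 bp
  31–43 → 13 bp
  44–60 → 17 bp
  61–78 → 18 bp
  79–104 → 26 bp
Sorted largest to smallest: 30, 26, 18, 17, 13 bp.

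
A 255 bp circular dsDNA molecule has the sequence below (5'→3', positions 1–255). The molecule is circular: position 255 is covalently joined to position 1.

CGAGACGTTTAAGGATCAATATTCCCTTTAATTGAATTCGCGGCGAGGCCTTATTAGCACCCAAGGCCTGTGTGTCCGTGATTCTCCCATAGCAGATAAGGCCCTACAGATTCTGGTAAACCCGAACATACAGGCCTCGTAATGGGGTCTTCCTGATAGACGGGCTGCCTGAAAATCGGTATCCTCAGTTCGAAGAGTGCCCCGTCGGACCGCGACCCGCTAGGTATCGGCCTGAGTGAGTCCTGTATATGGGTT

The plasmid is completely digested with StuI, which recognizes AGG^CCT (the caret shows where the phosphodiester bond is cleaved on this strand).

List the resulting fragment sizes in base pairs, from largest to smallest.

169, 68, 18 bp

StuI sites (AGGCCT) start at positions 46, 64, 132.
StuI cuts after base 3 of each site, so after positions 48, 66, 134.
Circular molecule, 3 cuts → 3 fragments:
  49–66 → 18 bp
  67–134 → 68 bp
  135–255 then 1–48 → 121 + 48 = 169 bp
Sorted largest to smallest: 169, 68, 18 bp.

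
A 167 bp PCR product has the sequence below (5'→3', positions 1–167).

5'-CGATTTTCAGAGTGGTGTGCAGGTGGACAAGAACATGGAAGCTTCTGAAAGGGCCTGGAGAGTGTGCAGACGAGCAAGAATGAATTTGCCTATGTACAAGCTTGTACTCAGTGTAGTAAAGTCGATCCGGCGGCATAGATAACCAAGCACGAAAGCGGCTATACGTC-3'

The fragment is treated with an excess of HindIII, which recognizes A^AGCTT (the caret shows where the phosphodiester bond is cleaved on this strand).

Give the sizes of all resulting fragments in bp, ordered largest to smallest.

69, 59, 39 bp

HindIII sites (AAGCTT) start at positions 39, 98.
HindIII cuts after the first base of each site, so after positions 39, 98.
Linear molecule, 2 cuts → 3 fragments:
  1–39 → 39 bp
  40–98 → 59 bp
  99–167 → 69 bp
Sorted largest to smallest: 69, 59, 39 bp.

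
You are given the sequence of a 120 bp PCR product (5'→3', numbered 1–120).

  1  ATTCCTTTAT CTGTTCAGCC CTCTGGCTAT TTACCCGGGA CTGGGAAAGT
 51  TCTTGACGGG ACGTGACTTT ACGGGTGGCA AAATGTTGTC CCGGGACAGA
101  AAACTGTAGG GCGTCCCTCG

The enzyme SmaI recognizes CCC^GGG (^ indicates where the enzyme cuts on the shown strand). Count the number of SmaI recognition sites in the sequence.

2

CCCGGG occurs starting at positions 34, 90.
SmaI cuts at 2 sites.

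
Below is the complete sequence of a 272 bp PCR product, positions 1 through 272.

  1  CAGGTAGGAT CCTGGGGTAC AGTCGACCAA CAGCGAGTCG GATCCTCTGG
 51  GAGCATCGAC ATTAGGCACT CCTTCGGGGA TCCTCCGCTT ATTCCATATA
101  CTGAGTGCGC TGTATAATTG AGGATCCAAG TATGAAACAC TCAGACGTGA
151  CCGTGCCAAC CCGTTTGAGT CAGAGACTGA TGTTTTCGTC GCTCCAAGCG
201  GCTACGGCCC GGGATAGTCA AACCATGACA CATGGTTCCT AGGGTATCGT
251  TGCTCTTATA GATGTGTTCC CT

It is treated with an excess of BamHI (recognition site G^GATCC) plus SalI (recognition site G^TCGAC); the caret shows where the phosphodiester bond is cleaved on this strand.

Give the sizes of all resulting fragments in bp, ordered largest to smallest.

150, 44, 38, 18, 15, 7 bp

BamHI sites (GGATCC) start at positions 7, 40, 78, 122.
BamHI cuts after the first base of each site, so after positions 7, 40, 78, 122.
The SalI site (GTCGAC) starts at position 22.
SalI cuts after the first base of each site, so after position 22.
Combined cut positions: 7, 22, 40, 78, 122.
Linear molecule, 5 cuts → 6 fragments:
  1–7 → 7 bp
  8–22 → 15 bp
  23–40 → 18 bp
  41–78 → 38 bp
  79–122 → 44 bp
  123–272 → 150 bp
Sorted largest to smallest: 150, 44, 38, 18, 15, 7 bp.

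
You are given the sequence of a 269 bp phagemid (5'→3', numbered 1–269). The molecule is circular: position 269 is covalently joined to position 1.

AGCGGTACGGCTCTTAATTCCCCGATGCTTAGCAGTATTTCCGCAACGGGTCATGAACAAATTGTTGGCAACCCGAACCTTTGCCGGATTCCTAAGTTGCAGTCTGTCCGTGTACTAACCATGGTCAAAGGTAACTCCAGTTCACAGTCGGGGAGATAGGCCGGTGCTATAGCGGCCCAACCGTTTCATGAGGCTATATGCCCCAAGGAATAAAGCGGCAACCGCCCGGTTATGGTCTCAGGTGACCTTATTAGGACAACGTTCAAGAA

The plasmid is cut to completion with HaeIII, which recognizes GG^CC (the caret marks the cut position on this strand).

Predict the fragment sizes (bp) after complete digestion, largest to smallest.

254, 15 bp

HaeIII sites (GGCC) start at positions 159, 174.
HaeIII cuts after base 2 of each site, so after positions 160, 175.
Circular molecule, 2 cuts → 2 fragments:
  161–175 → 15 bp
  176–269 then 1–160 → 94 + 160 = 254 bp
Sorted largest to smallest: 254, 15 bp.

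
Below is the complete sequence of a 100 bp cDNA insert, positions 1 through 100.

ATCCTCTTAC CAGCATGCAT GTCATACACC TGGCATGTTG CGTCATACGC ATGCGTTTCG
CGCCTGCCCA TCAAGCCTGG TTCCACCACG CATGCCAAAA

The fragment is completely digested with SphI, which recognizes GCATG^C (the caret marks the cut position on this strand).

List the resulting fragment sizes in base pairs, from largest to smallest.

41, 36, 17, 6 bp

SphI sites (GCATGC) start at positions 13, 49, 90.
SphI cuts after base 5 of each site (before the last base), so after positions 17, 53, 94.
Linear molecule, 3 cuts → 4 fragments:
  1–17 → 17 bp
  18–53 → 36 bp
  54–94 → 41 bp
  95–100 → 6 bp
Sorted largest to smallest: 41, 36, 17, 6 bp.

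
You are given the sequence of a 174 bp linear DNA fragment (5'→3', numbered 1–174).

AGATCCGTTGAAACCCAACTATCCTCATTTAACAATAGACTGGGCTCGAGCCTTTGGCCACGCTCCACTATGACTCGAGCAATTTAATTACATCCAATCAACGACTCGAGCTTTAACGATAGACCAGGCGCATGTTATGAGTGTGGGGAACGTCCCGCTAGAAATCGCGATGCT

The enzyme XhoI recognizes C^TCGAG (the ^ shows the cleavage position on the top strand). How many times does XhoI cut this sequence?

3

CTCGAG occurs starting at positions 45, 74, 105.
XhoI cuts at 3 sites.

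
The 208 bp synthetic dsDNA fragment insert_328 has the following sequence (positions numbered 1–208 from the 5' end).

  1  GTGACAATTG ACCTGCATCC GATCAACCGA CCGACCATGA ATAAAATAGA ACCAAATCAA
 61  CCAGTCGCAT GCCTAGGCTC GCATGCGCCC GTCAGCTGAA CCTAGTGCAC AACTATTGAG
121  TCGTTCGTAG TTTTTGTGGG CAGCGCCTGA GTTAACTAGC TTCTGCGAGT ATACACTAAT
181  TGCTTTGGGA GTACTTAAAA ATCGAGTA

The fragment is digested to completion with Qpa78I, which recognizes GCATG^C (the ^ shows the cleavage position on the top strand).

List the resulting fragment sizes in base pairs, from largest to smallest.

123, 71, 14 bp

Qpa78I sites (GCATGC) start at positions 67, 81.
Qpa78I cuts after base 5 of each site (before the last base), so after positions 71, 85.
Linear molecule, 2 cuts → 3 fragments:
  1–71 → 71 bp
  72–85 → 14 bp
  86–208 → 123 bp
Sorted largest to smallest: 123, 71, 14 bp.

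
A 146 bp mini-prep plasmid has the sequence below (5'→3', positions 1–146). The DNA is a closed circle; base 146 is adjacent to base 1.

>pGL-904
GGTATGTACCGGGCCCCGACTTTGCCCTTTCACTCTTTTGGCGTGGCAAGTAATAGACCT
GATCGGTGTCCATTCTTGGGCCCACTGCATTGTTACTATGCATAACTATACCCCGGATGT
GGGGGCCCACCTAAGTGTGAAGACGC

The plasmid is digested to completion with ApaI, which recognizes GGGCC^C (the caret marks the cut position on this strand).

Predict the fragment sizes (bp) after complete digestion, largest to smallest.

ApaI sites (GGGCCC) start at positions 11, 78, 123.
ApaI cuts after base 5 of each site (before the last base), so after positions 15, 82, 127.
Circular molecule, 3 cuts → 3 fragments:
  16–82 → 67 bp
  83–127 → 45 bp
  128–146 then 1–15 → 19 + 15 = 34 bp
Sorted largest to smallest: 67, 45, 34 bp.

67, 45, 34 bp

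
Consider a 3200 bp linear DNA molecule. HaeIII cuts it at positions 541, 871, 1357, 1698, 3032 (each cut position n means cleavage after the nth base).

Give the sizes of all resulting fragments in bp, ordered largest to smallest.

Linear molecule, 5 cuts → 6 fragments:
  541 − 0 = 541 bp
  871 − 541 = 330 bp
  1357 − 871 = 486 bp
  1698 − 1357 = 341 bp
  3032 − 1698 = 1334 bp
  3200 − 3032 = 168 bp
Sorted largest to smallest: 1334, 541, 486, 341, 330, 168 bp.

1334, 541, 486, 341, 330, 168 bp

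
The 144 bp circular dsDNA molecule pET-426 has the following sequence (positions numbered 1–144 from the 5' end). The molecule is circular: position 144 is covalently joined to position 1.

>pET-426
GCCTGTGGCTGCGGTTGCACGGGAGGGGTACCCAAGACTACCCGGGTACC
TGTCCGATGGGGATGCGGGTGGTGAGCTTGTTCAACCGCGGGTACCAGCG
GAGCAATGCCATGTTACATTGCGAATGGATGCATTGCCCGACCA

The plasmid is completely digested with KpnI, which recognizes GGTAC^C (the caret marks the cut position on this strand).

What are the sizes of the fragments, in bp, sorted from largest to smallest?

KpnI sites (GGTACC) start at positions 27, 45, 91.
KpnI cuts after base 5 of each site (before the last base), so after positions 31, 49, 95.
Circular molecule, 3 cuts → 3 fragments:
  32–49 → 18 bp
  50–95 → 46 bp
  96–144 then 1–31 → 49 + 31 = 80 bp
Sorted largest to smallest: 80, 46, 18 bp.

80, 46, 18 bp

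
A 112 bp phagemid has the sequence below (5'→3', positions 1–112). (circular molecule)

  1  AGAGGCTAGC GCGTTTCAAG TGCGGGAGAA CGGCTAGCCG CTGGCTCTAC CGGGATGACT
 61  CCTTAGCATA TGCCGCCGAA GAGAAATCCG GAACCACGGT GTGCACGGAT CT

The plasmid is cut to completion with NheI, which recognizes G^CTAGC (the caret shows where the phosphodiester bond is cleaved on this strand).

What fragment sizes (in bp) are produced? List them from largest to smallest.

84, 28 bp

NheI sites (GCTAGC) start at positions 5, 33.
NheI cuts after the first base of each site, so after positions 5, 33.
Circular molecule, 2 cuts → 2 fragments:
  6–33 → 28 bp
  34–112 then 1–5 → 79 + 5 = 84 bp
Sorted largest to smallest: 84, 28 bp.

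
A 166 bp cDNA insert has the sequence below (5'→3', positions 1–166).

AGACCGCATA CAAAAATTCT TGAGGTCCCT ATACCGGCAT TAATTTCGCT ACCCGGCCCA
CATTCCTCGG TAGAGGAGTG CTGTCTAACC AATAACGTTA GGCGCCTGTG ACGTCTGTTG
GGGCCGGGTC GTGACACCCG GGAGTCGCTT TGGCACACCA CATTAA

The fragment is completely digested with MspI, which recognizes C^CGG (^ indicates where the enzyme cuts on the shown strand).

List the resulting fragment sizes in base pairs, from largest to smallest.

71, 34, 28, 19, 14 bp

MspI sites (CCGG) start at positions 34, 53, 124, 138.
MspI cuts after the first base of each site, so after positions 34, 53, 124, 138.
Linear molecule, 4 cuts → 5 fragments:
  1–34 → 34 bp
  35–53 → 19 bp
  54–124 → 71 bp
  125–138 → 14 bp
  139–166 → 28 bp
Sorted largest to smallest: 71, 34, 28, 19, 14 bp.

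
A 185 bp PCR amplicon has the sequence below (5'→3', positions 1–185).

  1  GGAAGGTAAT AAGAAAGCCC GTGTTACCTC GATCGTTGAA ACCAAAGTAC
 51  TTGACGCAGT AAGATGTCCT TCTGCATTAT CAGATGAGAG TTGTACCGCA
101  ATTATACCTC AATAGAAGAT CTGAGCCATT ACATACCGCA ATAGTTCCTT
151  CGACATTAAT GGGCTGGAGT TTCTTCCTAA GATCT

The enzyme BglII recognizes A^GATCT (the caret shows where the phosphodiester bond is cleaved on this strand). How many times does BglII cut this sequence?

AGATCT occurs starting at positions 117, 180.
BglII cuts at 2 sites.

2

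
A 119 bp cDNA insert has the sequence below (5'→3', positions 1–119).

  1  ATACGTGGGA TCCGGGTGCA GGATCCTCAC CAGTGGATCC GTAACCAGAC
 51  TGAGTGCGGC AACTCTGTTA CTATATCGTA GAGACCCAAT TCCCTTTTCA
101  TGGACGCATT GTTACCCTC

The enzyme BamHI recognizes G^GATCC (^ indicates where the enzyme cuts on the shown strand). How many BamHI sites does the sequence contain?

GGATCC occurs starting at positions 8, 21, 35.
BamHI cuts at 3 sites.

3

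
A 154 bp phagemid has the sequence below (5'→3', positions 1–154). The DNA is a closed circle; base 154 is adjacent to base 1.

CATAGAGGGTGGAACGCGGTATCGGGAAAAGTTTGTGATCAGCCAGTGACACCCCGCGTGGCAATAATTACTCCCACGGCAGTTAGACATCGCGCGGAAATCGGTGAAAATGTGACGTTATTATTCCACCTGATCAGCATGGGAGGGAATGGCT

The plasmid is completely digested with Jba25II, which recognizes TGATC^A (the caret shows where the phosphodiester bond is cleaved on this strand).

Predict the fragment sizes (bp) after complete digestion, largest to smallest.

95, 59 bp

Jba25II sites (TGATCA) start at positions 36, 131.
Jba25II cuts after base 5 of each site (before the last base), so after positions 40, 135.
Circular molecule, 2 cuts → 2 fragments:
  41–135 → 95 bp
  136–154 then 1–40 → 19 + 40 = 59 bp
Sorted largest to smallest: 95, 59 bp.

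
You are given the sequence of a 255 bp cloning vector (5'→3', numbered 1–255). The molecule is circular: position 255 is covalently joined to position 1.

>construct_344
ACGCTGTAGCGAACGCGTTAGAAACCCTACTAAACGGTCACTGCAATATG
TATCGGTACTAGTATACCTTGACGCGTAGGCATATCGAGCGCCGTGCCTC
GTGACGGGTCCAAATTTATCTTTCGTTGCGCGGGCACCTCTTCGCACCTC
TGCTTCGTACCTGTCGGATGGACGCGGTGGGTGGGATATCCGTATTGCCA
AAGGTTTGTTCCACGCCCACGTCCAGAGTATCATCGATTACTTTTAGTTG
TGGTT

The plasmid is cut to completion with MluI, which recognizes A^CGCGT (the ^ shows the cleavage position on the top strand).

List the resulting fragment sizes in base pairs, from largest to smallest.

MluI sites (ACGCGT) start at positions 13, 72.
MluI cuts after the first base of each site, so after positions 13, 72.
Circular molecule, 2 cuts → 2 fragments:
  14–72 → 59 bp
  73–255 then 1–13 → 183 + 13 = 196 bp
Sorted largest to smallest: 196, 59 bp.

196, 59 bp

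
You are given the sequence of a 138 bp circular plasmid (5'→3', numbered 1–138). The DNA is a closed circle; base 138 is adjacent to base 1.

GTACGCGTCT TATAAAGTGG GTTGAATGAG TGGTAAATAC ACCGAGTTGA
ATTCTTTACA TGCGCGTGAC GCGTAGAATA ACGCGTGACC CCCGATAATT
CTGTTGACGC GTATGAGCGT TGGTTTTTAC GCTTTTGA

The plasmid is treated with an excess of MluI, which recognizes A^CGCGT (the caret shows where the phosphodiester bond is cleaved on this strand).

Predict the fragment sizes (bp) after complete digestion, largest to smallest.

MluI sites (ACGCGT) start at positions 3, 69, 81, 107.
MluI cuts after the first base of each site, so after positions 3, 69, 81, 107.
Circular molecule, 4 cuts → 4 fragments:
  4–69 → 66 bp
  70–81 → 12 bp
  82–107 → 26 bp
  108–138 then 1–3 → 31 + 3 = 34 bp
Sorted largest to smallest: 66, 34, 26, 12 bp.

66, 34, 26, 12 bp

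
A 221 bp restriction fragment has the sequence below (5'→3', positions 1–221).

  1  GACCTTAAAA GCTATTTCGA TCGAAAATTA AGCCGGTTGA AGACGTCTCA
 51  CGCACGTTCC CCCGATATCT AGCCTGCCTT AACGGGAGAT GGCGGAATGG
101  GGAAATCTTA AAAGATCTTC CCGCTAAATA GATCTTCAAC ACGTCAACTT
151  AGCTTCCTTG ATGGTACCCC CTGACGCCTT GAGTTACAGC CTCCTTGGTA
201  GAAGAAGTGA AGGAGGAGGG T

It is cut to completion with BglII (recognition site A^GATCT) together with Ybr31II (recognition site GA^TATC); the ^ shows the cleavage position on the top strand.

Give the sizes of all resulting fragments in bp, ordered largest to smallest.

91, 65, 48, 17 bp

BglII sites (AGATCT) start at positions 113, 130.
BglII cuts after the first base of each site, so after positions 113, 130.
The Ybr31II site (GATATC) starts at position 64.
Ybr31II cuts after base 2 of each site, so after position 65.
Combined cut positions: 65, 113, 130.
Linear molecule, 3 cuts → 4 fragments:
  1–65 → 65 bp
  66–113 → 48 bp
  114–130 → 17 bp
  131–221 → 91 bp
Sorted largest to smallest: 91, 65, 48, 17 bp.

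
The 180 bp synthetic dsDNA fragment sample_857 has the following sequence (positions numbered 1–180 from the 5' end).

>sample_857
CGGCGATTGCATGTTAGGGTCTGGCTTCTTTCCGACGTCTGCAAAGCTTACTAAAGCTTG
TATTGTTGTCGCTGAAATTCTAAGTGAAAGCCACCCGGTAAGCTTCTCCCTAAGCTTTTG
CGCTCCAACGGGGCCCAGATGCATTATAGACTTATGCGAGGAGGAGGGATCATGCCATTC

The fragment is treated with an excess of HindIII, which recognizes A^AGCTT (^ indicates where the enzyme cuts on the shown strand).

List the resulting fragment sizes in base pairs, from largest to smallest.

68, 46, 44, 12, 10 bp

HindIII sites (AAGCTT) start at positions 44, 54, 100, 112.
HindIII cuts after the first base of each site, so after positions 44, 54, 100, 112.
Linear molecule, 4 cuts → 5 fragments:
  1–44 → 44 bp
  45–54 → 10 bp
  55–100 → 46 bp
  101–112 → 12 bp
  113–180 → 68 bp
Sorted largest to smallest: 68, 46, 44, 12, 10 bp.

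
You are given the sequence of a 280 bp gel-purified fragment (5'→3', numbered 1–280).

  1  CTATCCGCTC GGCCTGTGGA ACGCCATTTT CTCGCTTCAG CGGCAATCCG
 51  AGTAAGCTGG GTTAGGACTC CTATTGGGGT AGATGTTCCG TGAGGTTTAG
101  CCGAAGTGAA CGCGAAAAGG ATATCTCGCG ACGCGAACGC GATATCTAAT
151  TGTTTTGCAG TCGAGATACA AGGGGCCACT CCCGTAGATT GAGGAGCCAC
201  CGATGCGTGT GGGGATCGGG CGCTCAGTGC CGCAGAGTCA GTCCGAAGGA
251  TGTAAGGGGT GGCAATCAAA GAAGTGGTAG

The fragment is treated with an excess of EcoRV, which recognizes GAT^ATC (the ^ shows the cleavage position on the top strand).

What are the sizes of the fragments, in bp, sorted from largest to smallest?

137, 122, 21 bp

EcoRV sites (GATATC) start at positions 120, 141.
EcoRV cuts after base 3 of each site, so after positions 122, 143.
Linear molecule, 2 cuts → 3 fragments:
  1–122 → 122 bp
  123–143 → 21 bp
  144–280 → 137 bp
Sorted largest to smallest: 137, 122, 21 bp.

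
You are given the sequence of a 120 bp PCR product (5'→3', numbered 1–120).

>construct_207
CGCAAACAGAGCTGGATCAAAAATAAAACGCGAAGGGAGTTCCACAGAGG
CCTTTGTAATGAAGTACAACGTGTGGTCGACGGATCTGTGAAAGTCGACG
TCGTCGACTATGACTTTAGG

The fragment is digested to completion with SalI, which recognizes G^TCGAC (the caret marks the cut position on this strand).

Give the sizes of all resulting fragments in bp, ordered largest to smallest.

SalI sites (GTCGAC) start at positions 76, 94, 103.
SalI cuts after the first base of each site, so after positions 76, 94, 103.
Linear molecule, 3 cuts → 4 fragments:
  1–76 → 76 bp
  77–94 → 18 bp
  95–103 → 9 bp
  104–120 → 17 bp
Sorted largest to smallest: 76, 18, 17, 9 bp.

76, 18, 17, 9 bp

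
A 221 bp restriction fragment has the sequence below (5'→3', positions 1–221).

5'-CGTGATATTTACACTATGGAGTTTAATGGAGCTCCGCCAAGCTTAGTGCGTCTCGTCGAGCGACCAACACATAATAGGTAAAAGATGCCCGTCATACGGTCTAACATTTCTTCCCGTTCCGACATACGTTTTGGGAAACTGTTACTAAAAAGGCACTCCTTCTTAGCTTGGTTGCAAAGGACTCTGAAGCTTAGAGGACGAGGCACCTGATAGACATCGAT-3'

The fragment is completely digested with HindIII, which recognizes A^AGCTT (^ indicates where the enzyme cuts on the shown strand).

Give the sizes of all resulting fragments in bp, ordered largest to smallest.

HindIII sites (AAGCTT) start at positions 39, 187.
HindIII cuts after the first base of each site, so after positions 39, 187.
Linear molecule, 2 cuts → 3 fragments:
  1–39 → 39 bp
  40–187 → 148 bp
  188–221 → 34 bp
Sorted largest to smallest: 148, 39, 34 bp.

148, 39, 34 bp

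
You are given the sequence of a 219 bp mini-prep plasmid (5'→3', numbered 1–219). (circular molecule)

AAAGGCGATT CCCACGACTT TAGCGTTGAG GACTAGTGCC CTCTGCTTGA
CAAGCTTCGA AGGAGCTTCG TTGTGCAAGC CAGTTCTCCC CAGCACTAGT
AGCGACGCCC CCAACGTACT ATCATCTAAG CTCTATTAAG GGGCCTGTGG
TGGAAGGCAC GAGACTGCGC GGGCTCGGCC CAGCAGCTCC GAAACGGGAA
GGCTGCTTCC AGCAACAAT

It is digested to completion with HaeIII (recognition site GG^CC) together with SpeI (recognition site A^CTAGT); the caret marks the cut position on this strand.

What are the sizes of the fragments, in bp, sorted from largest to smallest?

HaeIII sites (GGCC) start at positions 142, 177.
HaeIII cuts after base 2 of each site, so after positions 143, 178.
SpeI sites (ACTAGT) start at positions 32, 95.
SpeI cuts after the first base of each site, so after positions 32, 95.
Combined cut positions: 32, 95, 143, 178.
Circular molecule, 4 cuts → 4 fragments:
  33–95 → 63 bp
  96–143 → 48 bp
  144–178 → 35 bp
  179–219 then 1–32 → 41 + 32 = 73 bp
Sorted largest to smallest: 73, 63, 48, 35 bp.

73, 63, 48, 35 bp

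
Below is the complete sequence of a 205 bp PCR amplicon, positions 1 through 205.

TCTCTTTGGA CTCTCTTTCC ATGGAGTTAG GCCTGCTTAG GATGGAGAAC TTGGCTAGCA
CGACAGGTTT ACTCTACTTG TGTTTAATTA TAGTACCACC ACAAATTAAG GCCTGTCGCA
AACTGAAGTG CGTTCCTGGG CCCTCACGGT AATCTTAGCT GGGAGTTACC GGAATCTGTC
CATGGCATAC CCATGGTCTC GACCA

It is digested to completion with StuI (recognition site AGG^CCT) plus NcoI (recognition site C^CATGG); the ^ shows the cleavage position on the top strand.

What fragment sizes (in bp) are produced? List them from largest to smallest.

80, 69, 19, 14, 12, 11 bp

StuI sites (AGGCCT) start at positions 29, 109.
StuI cuts after base 3 of each site, so after positions 31, 111.
NcoI sites (CCATGG) start at positions 19, 180, 191.
NcoI cuts after the first base of each site, so after positions 19, 180, 191.
Combined cut positions: 19, 31, 111, 180, 191.
Linear molecule, 5 cuts → 6 fragments:
  1–19 → 19 bp
  20–31 → 12 bp
  32–111 → 80 bp
  112–180 → 69 bp
  181–191 → 11 bp
  192–205 → 14 bp
Sorted largest to smallest: 80, 69, 19, 14, 12, 11 bp.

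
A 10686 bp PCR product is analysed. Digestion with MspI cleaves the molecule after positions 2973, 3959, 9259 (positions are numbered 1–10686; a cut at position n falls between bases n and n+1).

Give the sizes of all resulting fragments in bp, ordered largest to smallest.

Linear molecule, 3 cuts → 4 fragments:
  2973 − 0 = 2973 bp
  3959 − 2973 = 986 bp
  9259 − 3959 = 5300 bp
  10686 − 9259 = 1427 bp
Sorted largest to smallest: 5300, 2973, 1427, 986 bp.

5300, 2973, 1427, 986 bp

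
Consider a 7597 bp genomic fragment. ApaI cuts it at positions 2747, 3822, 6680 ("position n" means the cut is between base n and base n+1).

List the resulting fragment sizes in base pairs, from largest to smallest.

Linear molecule, 3 cuts → 4 fragments:
  2747 − 0 = 2747 bp
  3822 − 2747 = 1075 bp
  6680 − 3822 = 2858 bp
  7597 − 6680 = 917 bp
Sorted largest to smallest: 2858, 2747, 1075, 917 bp.

2858, 2747, 1075, 917 bp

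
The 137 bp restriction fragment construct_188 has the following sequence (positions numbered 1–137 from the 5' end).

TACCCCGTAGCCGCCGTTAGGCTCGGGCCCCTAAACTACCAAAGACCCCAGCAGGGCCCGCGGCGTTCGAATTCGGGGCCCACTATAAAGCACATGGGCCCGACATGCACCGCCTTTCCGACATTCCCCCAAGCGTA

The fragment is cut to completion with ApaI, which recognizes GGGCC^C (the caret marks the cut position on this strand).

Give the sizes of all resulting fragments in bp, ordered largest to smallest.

37, 29, 29, 22, 20 bp

ApaI sites (GGGCCC) start at positions 25, 54, 76, 96.
ApaI cuts after base 5 of each site (before the last base), so after positions 29, 58, 80, 100.
Linear molecule, 4 cuts → 5 fragments:
  1–29 → 29 bp
  30–58 → 29 bp
  59–80 → 22 bp
  81–100 → 20 bp
  101–137 → 37 bp
Sorted largest to smallest: 37, 29, 29, 22, 20 bp.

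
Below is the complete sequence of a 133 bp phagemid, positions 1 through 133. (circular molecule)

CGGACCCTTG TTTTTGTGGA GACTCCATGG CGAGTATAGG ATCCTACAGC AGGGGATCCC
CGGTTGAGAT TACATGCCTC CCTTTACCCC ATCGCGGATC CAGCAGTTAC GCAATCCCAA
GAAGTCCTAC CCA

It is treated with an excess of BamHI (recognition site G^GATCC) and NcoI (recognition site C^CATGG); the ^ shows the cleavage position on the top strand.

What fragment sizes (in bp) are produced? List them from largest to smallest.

BamHI sites (GGATCC) start at positions 39, 54, 96.
BamHI cuts after the first base of each site, so after positions 39, 54, 96.
The NcoI site (CCATGG) starts at position 25.
NcoI cuts after the first base of each site, so after position 25.
Combined cut positions: 25, 39, 54, 96.
Circular molecule, 4 cuts → 4 fragments:
  26–39 → 14 bp
  40–54 → 15 bp
  55–96 → 42 bp
  97–133 then 1–25 → 37 + 25 = 62 bp
Sorted largest to smallest: 62, 42, 15, 14 bp.

62, 42, 15, 14 bp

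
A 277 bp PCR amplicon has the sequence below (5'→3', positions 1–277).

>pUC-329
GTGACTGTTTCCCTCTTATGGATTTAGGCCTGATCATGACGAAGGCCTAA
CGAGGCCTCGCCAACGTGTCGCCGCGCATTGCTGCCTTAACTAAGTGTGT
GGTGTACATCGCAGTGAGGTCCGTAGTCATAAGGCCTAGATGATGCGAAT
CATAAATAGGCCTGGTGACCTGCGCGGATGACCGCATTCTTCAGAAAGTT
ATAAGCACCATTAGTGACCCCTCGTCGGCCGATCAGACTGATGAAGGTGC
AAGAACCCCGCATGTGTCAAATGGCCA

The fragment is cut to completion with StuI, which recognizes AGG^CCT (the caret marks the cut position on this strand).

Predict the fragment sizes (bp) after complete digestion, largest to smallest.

StuI sites (AGGCCT) start at positions 26, 43, 53, 132, 158.
StuI cuts after base 3 of each site, so after positions 28, 45, 55, 134, 160.
Linear molecule, 5 cuts → 6 fragments:
  1–28 → 28 bp
  29–45 → 17 bp
  46–55 → 10 bp
  56–134 → 79 bp
  135–160 → 26 bp
  161–277 → 117 bp
Sorted largest to smallest: 117, 79, 28, 26, 17, 10 bp.

117, 79, 28, 26, 17, 10 bp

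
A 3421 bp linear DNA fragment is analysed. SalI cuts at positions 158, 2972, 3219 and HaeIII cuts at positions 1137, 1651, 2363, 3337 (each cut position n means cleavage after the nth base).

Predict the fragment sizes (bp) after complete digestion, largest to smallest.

Combined cut positions (sorted): 158, 1137, 1651, 2363, 2972, 3219, 3337.
Linear molecule, 7 cuts → 8 fragments:
  158 − 0 = 158 bp
  1137 − 158 = 979 bp
  1651 − 1137 = 514 bp
  2363 − 1651 = 712 bp
  2972 − 2363 = 609 bp
  3219 − 2972 = 247 bp
  3337 − 3219 = 118 bp
  3421 − 3337 = 84 bp
Sorted largest to smallest: 979, 712, 609, 514, 247, 158, 118, 84 bp.

979, 712, 609, 514, 247, 158, 118, 84 bp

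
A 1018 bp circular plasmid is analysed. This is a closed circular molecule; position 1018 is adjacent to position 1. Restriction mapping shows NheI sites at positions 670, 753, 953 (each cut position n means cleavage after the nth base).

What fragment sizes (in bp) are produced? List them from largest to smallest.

735, 200, 83 bp

Circular molecule, 3 cuts → 3 fragments:
  753 − 670 = 83 bp
  953 − 753 = 200 bp
  wrap: 1018 − 953 + 670 = 735 bp
Sorted largest to smallest: 735, 200, 83 bp.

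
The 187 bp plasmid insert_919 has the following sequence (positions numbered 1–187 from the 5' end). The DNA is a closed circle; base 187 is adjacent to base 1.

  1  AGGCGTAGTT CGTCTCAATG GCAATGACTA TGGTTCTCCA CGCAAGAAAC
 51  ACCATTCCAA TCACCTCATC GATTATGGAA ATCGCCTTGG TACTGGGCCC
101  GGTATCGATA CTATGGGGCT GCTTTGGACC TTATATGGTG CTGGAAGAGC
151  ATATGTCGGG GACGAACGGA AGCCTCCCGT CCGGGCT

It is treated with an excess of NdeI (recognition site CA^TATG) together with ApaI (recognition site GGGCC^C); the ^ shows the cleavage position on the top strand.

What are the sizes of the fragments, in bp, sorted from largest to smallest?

135, 52 bp

The NdeI site (CATATG) starts at position 150.
NdeI cuts after base 2 of each site, so after position 151.
The ApaI site (GGGCCC) starts at position 95.
ApaI cuts after base 5 of each site (before the last base), so after position 99.
Combined cut positions: 99, 151.
Circular molecule, 2 cuts → 2 fragments:
  100–151 → 52 bp
  152–187 then 1–99 → 36 + 99 = 135 bp
Sorted largest to smallest: 135, 52 bp.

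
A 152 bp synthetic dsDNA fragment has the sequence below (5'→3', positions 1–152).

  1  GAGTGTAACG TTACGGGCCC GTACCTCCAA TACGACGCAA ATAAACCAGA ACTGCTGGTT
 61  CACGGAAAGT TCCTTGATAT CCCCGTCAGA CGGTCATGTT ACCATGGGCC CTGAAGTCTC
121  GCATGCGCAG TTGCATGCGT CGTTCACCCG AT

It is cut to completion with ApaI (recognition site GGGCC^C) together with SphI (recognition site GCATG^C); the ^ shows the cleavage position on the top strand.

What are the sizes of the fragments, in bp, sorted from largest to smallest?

ApaI sites (GGGCCC) start at positions 15, 106.
ApaI cuts after base 5 of each site (before the last base), so after positions 19, 110.
SphI sites (GCATGC) start at positions 121, 133.
SphI cuts after base 5 of each site (before the last base), so after positions 125, 137.
Combined cut positions: 19, 110, 125, 137.
Linear molecule, 4 cuts → 5 fragments:
  1–19 → 19 bp
  20–110 → 91 bp
  111–125 → 15 bp
  126–137 → 12 bp
  138–152 → 15 bp
Sorted largest to smallest: 91, 19, 15, 15, 12 bp.

91, 19, 15, 15, 12 bp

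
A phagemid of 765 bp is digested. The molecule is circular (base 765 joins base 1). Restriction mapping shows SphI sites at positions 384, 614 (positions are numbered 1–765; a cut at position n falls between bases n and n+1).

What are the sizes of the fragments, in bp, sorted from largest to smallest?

Circular molecule, 2 cuts → 2 fragments:
  614 − 384 = 230 bp
  wrap: 765 − 614 + 384 = 535 bp
Sorted largest to smallest: 535, 230 bp.

535, 230 bp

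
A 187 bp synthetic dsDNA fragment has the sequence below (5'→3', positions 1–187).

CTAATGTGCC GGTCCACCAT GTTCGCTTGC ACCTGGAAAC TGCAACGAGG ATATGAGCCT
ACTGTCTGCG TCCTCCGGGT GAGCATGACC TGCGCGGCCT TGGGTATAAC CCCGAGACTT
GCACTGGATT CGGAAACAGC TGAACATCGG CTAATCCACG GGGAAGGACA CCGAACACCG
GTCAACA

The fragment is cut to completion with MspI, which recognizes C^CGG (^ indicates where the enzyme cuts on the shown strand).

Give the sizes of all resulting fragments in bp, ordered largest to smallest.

103, 66, 9, 9 bp

MspI sites (CCGG) start at positions 9, 75, 178.
MspI cuts after the first base of each site, so after positions 9, 75, 178.
Linear molecule, 3 cuts → 4 fragments:
  1–9 → 9 bp
  10–75 → 66 bp
  76–178 → 103 bp
  179–187 → 9 bp
Sorted largest to smallest: 103, 66, 9, 9 bp.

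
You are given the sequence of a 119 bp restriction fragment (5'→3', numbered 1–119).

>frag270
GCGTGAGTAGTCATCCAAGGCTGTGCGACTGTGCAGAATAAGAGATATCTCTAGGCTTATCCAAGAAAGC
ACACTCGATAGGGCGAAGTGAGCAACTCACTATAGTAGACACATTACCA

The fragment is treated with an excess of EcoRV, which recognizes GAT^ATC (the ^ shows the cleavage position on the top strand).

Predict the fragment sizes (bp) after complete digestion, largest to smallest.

The EcoRV site (GATATC) starts at position 44.
EcoRV cuts after base 3 of each site, so after position 46.
Linear molecule, 1 cut → 2 fragments:
  1–46 → 46 bp
  47–119 → 73 bp
Sorted largest to smallest: 73, 46 bp.

73, 46 bp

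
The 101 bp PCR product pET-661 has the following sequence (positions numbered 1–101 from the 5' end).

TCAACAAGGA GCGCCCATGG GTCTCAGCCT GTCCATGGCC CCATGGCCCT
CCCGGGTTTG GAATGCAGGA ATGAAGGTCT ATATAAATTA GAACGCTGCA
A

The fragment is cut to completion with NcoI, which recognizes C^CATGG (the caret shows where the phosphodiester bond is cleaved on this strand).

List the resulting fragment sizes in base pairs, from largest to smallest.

60, 18, 15, 8 bp

NcoI sites (CCATGG) start at positions 15, 33, 41.
NcoI cuts after the first base of each site, so after positions 15, 33, 41.
Linear molecule, 3 cuts → 4 fragments:
  1–15 → 15 bp
  16–33 → 18 bp
  34–41 → 8 bp
  42–101 → 60 bp
Sorted largest to smallest: 60, 18, 15, 8 bp.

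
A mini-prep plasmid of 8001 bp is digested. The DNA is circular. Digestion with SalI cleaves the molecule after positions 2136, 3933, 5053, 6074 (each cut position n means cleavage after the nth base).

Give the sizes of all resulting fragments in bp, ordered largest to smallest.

4063, 1797, 1120, 1021 bp

Circular molecule, 4 cuts → 4 fragments:
  3933 − 2136 = 1797 bp
  5053 − 3933 = 1120 bp
  6074 − 5053 = 1021 bp
  wrap: 8001 − 6074 + 2136 = 4063 bp
Sorted largest to smallest: 4063, 1797, 1120, 1021 bp.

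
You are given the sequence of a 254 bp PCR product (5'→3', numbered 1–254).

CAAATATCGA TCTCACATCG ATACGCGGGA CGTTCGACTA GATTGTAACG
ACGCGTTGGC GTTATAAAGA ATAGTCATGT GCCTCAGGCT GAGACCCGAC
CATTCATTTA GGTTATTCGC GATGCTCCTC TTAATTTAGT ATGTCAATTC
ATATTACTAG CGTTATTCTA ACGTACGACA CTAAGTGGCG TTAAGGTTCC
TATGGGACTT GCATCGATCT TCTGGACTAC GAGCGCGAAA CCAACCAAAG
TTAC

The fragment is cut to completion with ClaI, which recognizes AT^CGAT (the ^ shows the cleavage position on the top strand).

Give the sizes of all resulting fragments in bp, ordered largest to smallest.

196, 40, 11, 7 bp

ClaI sites (ATCGAT) start at positions 6, 17, 213.
ClaI cuts after base 2 of each site, so after positions 7, 18, 214.
Linear molecule, 3 cuts → 4 fragments:
  1–7 → 7 bp
  8–18 → 11 bp
  19–214 → 196 bp
  215–254 → 40 bp
Sorted largest to smallest: 196, 40, 11, 7 bp.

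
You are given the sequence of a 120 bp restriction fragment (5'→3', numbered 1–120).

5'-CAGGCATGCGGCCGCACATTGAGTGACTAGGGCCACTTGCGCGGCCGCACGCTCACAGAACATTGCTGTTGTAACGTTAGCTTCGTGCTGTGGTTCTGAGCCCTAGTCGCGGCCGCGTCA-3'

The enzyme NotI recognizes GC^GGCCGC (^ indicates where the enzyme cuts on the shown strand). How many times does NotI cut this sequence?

3

GCGGCCGC occurs starting at positions 8, 41, 109.
NotI cuts at 3 sites.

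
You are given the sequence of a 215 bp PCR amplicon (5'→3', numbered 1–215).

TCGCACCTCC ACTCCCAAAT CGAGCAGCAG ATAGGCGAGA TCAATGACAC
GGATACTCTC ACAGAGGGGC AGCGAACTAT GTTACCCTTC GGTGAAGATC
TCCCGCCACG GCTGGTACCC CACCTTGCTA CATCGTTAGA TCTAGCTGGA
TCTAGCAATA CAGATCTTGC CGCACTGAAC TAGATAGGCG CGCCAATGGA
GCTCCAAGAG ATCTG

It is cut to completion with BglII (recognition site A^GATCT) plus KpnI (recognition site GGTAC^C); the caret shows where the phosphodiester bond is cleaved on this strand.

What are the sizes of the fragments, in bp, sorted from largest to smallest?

96, 47, 24, 22, 20, 6 bp

BglII sites (AGATCT) start at positions 96, 138, 162, 209.
BglII cuts after the first base of each site, so after positions 96, 138, 162, 209.
The KpnI site (GGTACC) starts at position 114.
KpnI cuts after base 5 of each site (before the last base), so after position 118.
Combined cut positions: 96, 118, 138, 162, 209.
Linear molecule, 5 cuts → 6 fragments:
  1–96 → 96 bp
  97–118 → 22 bp
  119–138 → 20 bp
  139–162 → 24 bp
  163–209 → 47 bp
  210–215 → 6 bp
Sorted largest to smallest: 96, 47, 24, 22, 20, 6 bp.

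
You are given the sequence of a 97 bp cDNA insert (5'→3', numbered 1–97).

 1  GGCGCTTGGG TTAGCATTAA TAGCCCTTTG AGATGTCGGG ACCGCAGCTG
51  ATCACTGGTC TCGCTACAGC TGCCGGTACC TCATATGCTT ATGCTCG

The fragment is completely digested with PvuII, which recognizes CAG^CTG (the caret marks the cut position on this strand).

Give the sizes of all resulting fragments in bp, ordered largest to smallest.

47, 28, 22 bp

PvuII sites (CAGCTG) start at positions 45, 67.
PvuII cuts after base 3 of each site, so after positions 47, 69.
Linear molecule, 2 cuts → 3 fragments:
  1–47 → 47 bp
  48–69 → 22 bp
  70–97 → 28 bp
Sorted largest to smallest: 47, 28, 22 bp.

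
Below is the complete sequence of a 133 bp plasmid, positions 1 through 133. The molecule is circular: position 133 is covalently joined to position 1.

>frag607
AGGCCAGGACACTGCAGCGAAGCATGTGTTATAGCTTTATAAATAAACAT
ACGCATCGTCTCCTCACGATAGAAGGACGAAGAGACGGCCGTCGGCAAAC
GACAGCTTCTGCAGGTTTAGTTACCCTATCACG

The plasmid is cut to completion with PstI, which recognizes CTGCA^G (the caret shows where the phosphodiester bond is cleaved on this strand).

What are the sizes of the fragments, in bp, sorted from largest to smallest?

97, 36 bp

PstI sites (CTGCAG) start at positions 12, 109.
PstI cuts after base 5 of each site (before the last base), so after positions 16, 113.
Circular molecule, 2 cuts → 2 fragments:
  17–113 → 97 bp
  114–133 then 1–16 → 20 + 16 = 36 bp
Sorted largest to smallest: 97, 36 bp.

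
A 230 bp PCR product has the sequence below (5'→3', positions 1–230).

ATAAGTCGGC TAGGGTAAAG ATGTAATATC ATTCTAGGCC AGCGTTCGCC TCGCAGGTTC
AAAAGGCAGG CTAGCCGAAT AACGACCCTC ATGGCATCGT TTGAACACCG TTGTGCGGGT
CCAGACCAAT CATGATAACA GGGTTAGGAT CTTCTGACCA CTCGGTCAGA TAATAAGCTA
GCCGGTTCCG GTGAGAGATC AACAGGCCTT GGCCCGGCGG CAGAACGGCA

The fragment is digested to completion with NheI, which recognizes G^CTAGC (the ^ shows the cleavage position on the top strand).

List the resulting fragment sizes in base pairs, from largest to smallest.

NheI sites (GCTAGC) start at positions 70, 177.
NheI cuts after the first base of each site, so after positions 70, 177.
Linear molecule, 2 cuts → 3 fragments:
  1–70 → 70 bp
  71–177 → 107 bp
  178–230 → 53 bp
Sorted largest to smallest: 107, 70, 53 bp.

107, 70, 53 bp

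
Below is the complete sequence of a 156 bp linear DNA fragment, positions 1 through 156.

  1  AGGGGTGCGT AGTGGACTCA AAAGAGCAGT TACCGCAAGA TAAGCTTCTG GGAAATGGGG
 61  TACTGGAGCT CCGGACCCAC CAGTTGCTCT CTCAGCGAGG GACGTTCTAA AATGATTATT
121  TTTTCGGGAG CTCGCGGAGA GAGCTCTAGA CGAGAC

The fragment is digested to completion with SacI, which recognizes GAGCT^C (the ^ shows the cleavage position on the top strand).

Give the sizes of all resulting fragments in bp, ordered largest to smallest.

70, 62, 13, 11 bp

SacI sites (GAGCTC) start at positions 66, 128, 141.
SacI cuts after base 5 of each site (before the last base), so after positions 70, 132, 145.
Linear molecule, 3 cuts → 4 fragments:
  1–70 → 70 bp
  71–132 → 62 bp
  133–145 → 13 bp
  146–156 → 11 bp
Sorted largest to smallest: 70, 62, 13, 11 bp.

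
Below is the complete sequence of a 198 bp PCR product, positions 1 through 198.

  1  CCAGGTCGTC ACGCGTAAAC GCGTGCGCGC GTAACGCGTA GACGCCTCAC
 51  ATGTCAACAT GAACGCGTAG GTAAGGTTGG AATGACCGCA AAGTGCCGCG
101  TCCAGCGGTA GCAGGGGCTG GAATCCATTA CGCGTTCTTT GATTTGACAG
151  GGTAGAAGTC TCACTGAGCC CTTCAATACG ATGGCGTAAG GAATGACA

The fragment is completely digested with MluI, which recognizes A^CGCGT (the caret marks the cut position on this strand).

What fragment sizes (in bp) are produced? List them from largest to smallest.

MluI sites (ACGCGT) start at positions 11, 19, 34, 63, 130.
MluI cuts after the first base of each site, so after positions 11, 19, 34, 63, 130.
Linear molecule, 5 cuts → 6 fragments:
  1–11 → 11 bp
  12–19 → 8 bp
  20–34 → 15 bp
  35–63 → 29 bp
  64–130 → 67 bp
  131–198 → 68 bp
Sorted largest to smallest: 68, 67, 29, 15, 11, 8 bp.

68, 67, 29, 15, 11, 8 bp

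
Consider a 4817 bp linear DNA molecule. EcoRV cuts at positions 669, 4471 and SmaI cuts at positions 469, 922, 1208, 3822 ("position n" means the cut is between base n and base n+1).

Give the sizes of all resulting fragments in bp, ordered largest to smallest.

Combined cut positions (sorted): 469, 669, 922, 1208, 3822, 4471.
Linear molecule, 6 cuts → 7 fragments:
  469 − 0 = 469 bp
  669 − 469 = 200 bp
  922 − 669 = 253 bp
  1208 − 922 = 286 bp
  3822 − 1208 = 2614 bp
  4471 − 3822 = 649 bp
  4817 − 4471 = 346 bp
Sorted largest to smallest: 2614, 649, 469, 346, 286, 253, 200 bp.

2614, 649, 469, 346, 286, 253, 200 bp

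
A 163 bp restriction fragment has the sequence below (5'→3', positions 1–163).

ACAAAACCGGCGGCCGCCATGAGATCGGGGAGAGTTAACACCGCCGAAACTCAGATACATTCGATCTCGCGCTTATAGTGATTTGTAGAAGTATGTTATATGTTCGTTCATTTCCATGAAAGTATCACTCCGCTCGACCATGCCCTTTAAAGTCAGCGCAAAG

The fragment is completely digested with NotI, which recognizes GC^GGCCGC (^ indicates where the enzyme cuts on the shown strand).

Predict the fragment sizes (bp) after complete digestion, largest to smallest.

152, 11 bp

The NotI site (GCGGCCGC) starts at position 10.
NotI cuts after base 2 of each site, so after position 11.
Linear molecule, 1 cut → 2 fragments:
  1–11 → 11 bp
  12–163 → 152 bp
Sorted largest to smallest: 152, 11 bp.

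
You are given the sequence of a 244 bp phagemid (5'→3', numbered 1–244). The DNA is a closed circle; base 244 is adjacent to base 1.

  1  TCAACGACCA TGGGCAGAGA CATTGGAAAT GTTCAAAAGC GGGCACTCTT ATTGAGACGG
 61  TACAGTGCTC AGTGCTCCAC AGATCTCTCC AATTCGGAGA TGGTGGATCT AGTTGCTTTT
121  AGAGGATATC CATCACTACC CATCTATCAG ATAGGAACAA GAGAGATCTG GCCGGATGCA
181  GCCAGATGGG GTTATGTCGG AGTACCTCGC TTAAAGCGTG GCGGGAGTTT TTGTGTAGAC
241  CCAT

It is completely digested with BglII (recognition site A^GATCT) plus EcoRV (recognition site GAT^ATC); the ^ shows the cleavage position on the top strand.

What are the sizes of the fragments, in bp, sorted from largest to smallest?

BglII sites (AGATCT) start at positions 81, 164.
BglII cuts after the first base of each site, so after positions 81, 164.
The EcoRV site (GATATC) starts at position 125.
EcoRV cuts after base 3 of each site, so after position 127.
Combined cut positions: 81, 127, 164.
Circular molecule, 3 cuts → 3 fragments:
  82–127 → 46 bp
  128–164 → 37 bp
  165–244 then 1–81 → 80 + 81 = 161 bp
Sorted largest to smallest: 161, 46, 37 bp.

161, 46, 37 bp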